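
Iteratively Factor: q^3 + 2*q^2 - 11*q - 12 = (q + 1)*(q^2 + q - 12) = (q + 1)*(q + 4)*(q - 3)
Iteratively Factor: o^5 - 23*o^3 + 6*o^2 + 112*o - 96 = (o - 4)*(o^4 + 4*o^3 - 7*o^2 - 22*o + 24) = (o - 4)*(o - 1)*(o^3 + 5*o^2 - 2*o - 24) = (o - 4)*(o - 1)*(o + 4)*(o^2 + o - 6) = (o - 4)*(o - 2)*(o - 1)*(o + 4)*(o + 3)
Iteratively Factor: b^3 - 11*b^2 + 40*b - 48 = (b - 3)*(b^2 - 8*b + 16) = (b - 4)*(b - 3)*(b - 4)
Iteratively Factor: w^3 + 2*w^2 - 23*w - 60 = (w + 4)*(w^2 - 2*w - 15) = (w - 5)*(w + 4)*(w + 3)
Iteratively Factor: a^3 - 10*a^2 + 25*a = (a)*(a^2 - 10*a + 25) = a*(a - 5)*(a - 5)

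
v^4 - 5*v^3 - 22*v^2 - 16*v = v*(v - 8)*(v + 1)*(v + 2)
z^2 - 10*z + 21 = (z - 7)*(z - 3)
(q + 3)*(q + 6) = q^2 + 9*q + 18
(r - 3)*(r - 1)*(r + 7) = r^3 + 3*r^2 - 25*r + 21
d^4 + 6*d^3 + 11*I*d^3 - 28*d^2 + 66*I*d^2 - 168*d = d*(d + 6)*(d + 4*I)*(d + 7*I)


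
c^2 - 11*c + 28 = (c - 7)*(c - 4)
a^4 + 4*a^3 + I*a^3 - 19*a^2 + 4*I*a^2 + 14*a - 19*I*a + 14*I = (a - 2)*(a - 1)*(a + 7)*(a + I)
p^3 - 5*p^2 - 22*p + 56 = (p - 7)*(p - 2)*(p + 4)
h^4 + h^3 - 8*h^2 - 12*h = h*(h - 3)*(h + 2)^2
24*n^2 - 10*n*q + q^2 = (-6*n + q)*(-4*n + q)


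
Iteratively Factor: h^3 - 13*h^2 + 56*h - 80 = (h - 5)*(h^2 - 8*h + 16) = (h - 5)*(h - 4)*(h - 4)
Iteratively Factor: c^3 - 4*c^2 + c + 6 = (c - 3)*(c^2 - c - 2) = (c - 3)*(c + 1)*(c - 2)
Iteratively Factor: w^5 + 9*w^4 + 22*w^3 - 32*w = (w)*(w^4 + 9*w^3 + 22*w^2 - 32) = w*(w + 4)*(w^3 + 5*w^2 + 2*w - 8) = w*(w + 2)*(w + 4)*(w^2 + 3*w - 4) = w*(w - 1)*(w + 2)*(w + 4)*(w + 4)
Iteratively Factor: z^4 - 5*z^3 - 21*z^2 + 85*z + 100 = (z + 4)*(z^3 - 9*z^2 + 15*z + 25) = (z + 1)*(z + 4)*(z^2 - 10*z + 25) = (z - 5)*(z + 1)*(z + 4)*(z - 5)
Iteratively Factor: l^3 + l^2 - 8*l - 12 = (l + 2)*(l^2 - l - 6) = (l - 3)*(l + 2)*(l + 2)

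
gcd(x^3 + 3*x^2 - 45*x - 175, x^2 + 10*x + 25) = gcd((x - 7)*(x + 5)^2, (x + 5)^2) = x^2 + 10*x + 25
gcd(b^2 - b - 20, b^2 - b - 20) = b^2 - b - 20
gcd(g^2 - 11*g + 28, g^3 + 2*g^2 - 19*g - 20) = g - 4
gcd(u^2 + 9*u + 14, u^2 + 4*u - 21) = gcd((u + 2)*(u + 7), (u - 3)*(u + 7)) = u + 7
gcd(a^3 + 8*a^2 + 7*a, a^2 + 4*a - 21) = a + 7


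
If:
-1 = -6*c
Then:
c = 1/6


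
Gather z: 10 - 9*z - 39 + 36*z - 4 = 27*z - 33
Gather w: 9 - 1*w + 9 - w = 18 - 2*w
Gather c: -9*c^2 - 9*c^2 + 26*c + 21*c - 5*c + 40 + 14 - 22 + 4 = -18*c^2 + 42*c + 36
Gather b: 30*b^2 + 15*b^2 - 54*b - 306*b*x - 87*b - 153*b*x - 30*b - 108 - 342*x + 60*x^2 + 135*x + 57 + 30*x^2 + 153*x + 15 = 45*b^2 + b*(-459*x - 171) + 90*x^2 - 54*x - 36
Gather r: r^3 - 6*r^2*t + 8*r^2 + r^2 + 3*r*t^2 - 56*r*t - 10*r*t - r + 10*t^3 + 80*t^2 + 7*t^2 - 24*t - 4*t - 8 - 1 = r^3 + r^2*(9 - 6*t) + r*(3*t^2 - 66*t - 1) + 10*t^3 + 87*t^2 - 28*t - 9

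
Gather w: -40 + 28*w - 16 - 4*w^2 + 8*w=-4*w^2 + 36*w - 56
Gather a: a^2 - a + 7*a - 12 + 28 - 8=a^2 + 6*a + 8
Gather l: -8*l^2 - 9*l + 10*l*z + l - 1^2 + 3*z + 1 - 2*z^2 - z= -8*l^2 + l*(10*z - 8) - 2*z^2 + 2*z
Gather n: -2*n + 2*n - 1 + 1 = 0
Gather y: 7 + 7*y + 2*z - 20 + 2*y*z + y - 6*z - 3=y*(2*z + 8) - 4*z - 16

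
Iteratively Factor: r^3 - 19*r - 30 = (r + 3)*(r^2 - 3*r - 10) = (r - 5)*(r + 3)*(r + 2)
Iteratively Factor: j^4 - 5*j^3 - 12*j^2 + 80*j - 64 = (j - 1)*(j^3 - 4*j^2 - 16*j + 64) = (j - 4)*(j - 1)*(j^2 - 16) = (j - 4)^2*(j - 1)*(j + 4)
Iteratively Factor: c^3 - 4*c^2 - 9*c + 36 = (c - 4)*(c^2 - 9) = (c - 4)*(c + 3)*(c - 3)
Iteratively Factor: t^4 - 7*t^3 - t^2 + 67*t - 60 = (t + 3)*(t^3 - 10*t^2 + 29*t - 20) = (t - 1)*(t + 3)*(t^2 - 9*t + 20) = (t - 4)*(t - 1)*(t + 3)*(t - 5)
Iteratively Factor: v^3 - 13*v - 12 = (v + 1)*(v^2 - v - 12) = (v + 1)*(v + 3)*(v - 4)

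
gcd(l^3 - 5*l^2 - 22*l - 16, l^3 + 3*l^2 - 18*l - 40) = l + 2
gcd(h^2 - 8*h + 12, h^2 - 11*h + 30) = h - 6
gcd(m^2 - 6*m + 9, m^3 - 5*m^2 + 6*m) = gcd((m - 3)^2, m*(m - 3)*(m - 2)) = m - 3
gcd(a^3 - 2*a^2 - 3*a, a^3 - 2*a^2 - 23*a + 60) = a - 3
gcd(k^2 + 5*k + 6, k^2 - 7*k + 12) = 1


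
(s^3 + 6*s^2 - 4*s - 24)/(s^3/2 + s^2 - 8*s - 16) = 2*(s^2 + 4*s - 12)/(s^2 - 16)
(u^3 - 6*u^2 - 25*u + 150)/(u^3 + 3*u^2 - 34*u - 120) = (u - 5)/(u + 4)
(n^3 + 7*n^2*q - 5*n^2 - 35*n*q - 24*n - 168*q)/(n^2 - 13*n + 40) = (n^2 + 7*n*q + 3*n + 21*q)/(n - 5)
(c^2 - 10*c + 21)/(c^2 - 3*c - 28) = (c - 3)/(c + 4)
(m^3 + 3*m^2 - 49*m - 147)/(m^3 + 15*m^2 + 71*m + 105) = (m - 7)/(m + 5)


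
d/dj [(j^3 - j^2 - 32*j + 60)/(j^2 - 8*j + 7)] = (j^4 - 16*j^3 + 61*j^2 - 134*j + 256)/(j^4 - 16*j^3 + 78*j^2 - 112*j + 49)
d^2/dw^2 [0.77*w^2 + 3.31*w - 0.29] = 1.54000000000000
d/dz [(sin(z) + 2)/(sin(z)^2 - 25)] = (-4*sin(z) + cos(z)^2 - 26)*cos(z)/(sin(z)^2 - 25)^2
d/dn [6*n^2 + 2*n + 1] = 12*n + 2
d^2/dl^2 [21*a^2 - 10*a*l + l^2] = 2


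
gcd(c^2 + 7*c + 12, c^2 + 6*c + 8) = c + 4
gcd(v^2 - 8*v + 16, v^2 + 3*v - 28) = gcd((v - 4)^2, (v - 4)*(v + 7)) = v - 4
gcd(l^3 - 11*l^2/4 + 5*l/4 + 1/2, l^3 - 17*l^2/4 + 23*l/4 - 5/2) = l^2 - 3*l + 2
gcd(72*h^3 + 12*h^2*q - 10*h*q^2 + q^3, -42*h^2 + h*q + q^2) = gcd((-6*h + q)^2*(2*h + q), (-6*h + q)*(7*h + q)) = -6*h + q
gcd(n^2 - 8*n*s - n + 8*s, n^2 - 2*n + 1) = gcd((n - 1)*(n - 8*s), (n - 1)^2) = n - 1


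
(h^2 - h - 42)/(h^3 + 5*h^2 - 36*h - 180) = (h - 7)/(h^2 - h - 30)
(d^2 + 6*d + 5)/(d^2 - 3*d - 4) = (d + 5)/(d - 4)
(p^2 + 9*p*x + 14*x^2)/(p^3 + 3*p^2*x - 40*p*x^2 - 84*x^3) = 1/(p - 6*x)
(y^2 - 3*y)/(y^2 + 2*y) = (y - 3)/(y + 2)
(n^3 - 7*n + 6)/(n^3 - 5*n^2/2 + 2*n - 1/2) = 2*(n^2 + n - 6)/(2*n^2 - 3*n + 1)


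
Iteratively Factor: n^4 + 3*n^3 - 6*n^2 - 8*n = (n)*(n^3 + 3*n^2 - 6*n - 8) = n*(n + 1)*(n^2 + 2*n - 8) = n*(n - 2)*(n + 1)*(n + 4)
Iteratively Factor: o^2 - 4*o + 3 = (o - 1)*(o - 3)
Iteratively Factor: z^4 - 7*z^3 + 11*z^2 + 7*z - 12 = (z + 1)*(z^3 - 8*z^2 + 19*z - 12) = (z - 4)*(z + 1)*(z^2 - 4*z + 3) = (z - 4)*(z - 3)*(z + 1)*(z - 1)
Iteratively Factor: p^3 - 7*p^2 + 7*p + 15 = (p + 1)*(p^2 - 8*p + 15) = (p - 3)*(p + 1)*(p - 5)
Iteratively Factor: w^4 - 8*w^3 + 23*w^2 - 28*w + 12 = (w - 2)*(w^3 - 6*w^2 + 11*w - 6) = (w - 2)*(w - 1)*(w^2 - 5*w + 6) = (w - 2)^2*(w - 1)*(w - 3)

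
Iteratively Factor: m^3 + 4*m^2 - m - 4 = (m - 1)*(m^2 + 5*m + 4) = (m - 1)*(m + 1)*(m + 4)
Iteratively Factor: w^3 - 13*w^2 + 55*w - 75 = (w - 5)*(w^2 - 8*w + 15) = (w - 5)*(w - 3)*(w - 5)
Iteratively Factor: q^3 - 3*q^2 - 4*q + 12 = (q - 3)*(q^2 - 4) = (q - 3)*(q + 2)*(q - 2)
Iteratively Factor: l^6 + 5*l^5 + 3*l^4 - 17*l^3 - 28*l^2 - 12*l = (l + 1)*(l^5 + 4*l^4 - l^3 - 16*l^2 - 12*l) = (l + 1)^2*(l^4 + 3*l^3 - 4*l^2 - 12*l) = l*(l + 1)^2*(l^3 + 3*l^2 - 4*l - 12) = l*(l - 2)*(l + 1)^2*(l^2 + 5*l + 6) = l*(l - 2)*(l + 1)^2*(l + 3)*(l + 2)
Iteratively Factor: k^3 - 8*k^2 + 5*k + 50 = (k + 2)*(k^2 - 10*k + 25) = (k - 5)*(k + 2)*(k - 5)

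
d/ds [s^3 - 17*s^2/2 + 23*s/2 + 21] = 3*s^2 - 17*s + 23/2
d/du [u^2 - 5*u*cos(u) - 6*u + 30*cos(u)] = 5*u*sin(u) + 2*u - 30*sin(u) - 5*cos(u) - 6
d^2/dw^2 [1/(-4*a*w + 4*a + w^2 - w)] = 2*(-4*a*w + 4*a + w^2 - w - (4*a - 2*w + 1)^2)/(4*a*w - 4*a - w^2 + w)^3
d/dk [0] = 0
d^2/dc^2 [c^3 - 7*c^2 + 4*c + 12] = 6*c - 14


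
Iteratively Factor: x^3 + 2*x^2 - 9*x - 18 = (x + 3)*(x^2 - x - 6) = (x + 2)*(x + 3)*(x - 3)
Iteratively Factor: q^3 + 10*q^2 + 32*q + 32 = (q + 2)*(q^2 + 8*q + 16) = (q + 2)*(q + 4)*(q + 4)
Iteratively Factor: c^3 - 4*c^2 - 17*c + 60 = (c - 5)*(c^2 + c - 12) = (c - 5)*(c - 3)*(c + 4)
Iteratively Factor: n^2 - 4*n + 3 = (n - 1)*(n - 3)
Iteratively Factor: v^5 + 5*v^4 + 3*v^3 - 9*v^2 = (v + 3)*(v^4 + 2*v^3 - 3*v^2) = v*(v + 3)*(v^3 + 2*v^2 - 3*v) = v*(v - 1)*(v + 3)*(v^2 + 3*v) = v^2*(v - 1)*(v + 3)*(v + 3)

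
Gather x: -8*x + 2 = 2 - 8*x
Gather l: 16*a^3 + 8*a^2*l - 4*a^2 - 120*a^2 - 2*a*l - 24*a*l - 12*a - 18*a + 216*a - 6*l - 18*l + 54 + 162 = 16*a^3 - 124*a^2 + 186*a + l*(8*a^2 - 26*a - 24) + 216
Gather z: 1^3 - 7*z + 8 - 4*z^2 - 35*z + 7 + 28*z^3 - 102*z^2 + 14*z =28*z^3 - 106*z^2 - 28*z + 16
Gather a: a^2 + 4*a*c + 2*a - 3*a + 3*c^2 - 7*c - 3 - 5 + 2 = a^2 + a*(4*c - 1) + 3*c^2 - 7*c - 6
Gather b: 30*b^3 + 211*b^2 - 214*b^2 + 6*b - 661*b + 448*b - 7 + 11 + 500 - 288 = 30*b^3 - 3*b^2 - 207*b + 216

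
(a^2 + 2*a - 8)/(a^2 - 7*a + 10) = (a + 4)/(a - 5)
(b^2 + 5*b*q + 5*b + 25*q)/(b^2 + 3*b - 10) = (b + 5*q)/(b - 2)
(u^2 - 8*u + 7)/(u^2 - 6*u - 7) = (u - 1)/(u + 1)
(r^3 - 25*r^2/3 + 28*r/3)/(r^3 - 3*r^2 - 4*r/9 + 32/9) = 3*r*(r - 7)/(3*r^2 - 5*r - 8)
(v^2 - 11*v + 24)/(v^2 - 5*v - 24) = (v - 3)/(v + 3)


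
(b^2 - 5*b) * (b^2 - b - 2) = b^4 - 6*b^3 + 3*b^2 + 10*b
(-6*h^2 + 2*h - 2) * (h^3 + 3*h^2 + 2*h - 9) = -6*h^5 - 16*h^4 - 8*h^3 + 52*h^2 - 22*h + 18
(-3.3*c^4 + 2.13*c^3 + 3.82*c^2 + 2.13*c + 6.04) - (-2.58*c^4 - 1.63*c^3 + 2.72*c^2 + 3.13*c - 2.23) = -0.72*c^4 + 3.76*c^3 + 1.1*c^2 - 1.0*c + 8.27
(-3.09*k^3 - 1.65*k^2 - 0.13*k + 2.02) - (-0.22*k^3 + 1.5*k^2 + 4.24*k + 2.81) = -2.87*k^3 - 3.15*k^2 - 4.37*k - 0.79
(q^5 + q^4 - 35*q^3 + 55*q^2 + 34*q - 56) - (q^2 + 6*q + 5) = q^5 + q^4 - 35*q^3 + 54*q^2 + 28*q - 61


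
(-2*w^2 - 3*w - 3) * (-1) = 2*w^2 + 3*w + 3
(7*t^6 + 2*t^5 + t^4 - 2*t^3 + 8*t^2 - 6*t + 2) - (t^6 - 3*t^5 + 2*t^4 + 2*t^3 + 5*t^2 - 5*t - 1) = 6*t^6 + 5*t^5 - t^4 - 4*t^3 + 3*t^2 - t + 3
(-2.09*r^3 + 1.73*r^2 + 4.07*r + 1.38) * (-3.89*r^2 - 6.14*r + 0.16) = 8.1301*r^5 + 6.1029*r^4 - 26.7889*r^3 - 30.0812*r^2 - 7.822*r + 0.2208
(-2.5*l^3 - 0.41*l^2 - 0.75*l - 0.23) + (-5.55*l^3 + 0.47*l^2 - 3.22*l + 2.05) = -8.05*l^3 + 0.06*l^2 - 3.97*l + 1.82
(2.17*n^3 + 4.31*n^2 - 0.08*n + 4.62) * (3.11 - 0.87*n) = -1.8879*n^4 + 2.999*n^3 + 13.4737*n^2 - 4.2682*n + 14.3682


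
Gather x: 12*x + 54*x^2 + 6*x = 54*x^2 + 18*x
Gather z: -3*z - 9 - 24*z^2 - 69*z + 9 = -24*z^2 - 72*z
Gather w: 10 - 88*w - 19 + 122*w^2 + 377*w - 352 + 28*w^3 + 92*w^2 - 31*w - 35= 28*w^3 + 214*w^2 + 258*w - 396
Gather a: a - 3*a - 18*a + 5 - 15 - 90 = -20*a - 100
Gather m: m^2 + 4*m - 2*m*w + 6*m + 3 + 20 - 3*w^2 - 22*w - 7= m^2 + m*(10 - 2*w) - 3*w^2 - 22*w + 16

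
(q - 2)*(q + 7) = q^2 + 5*q - 14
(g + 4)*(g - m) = g^2 - g*m + 4*g - 4*m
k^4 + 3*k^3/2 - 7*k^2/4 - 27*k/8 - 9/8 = (k - 3/2)*(k + 1/2)*(k + 1)*(k + 3/2)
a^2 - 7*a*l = a*(a - 7*l)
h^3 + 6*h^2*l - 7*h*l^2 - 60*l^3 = (h - 3*l)*(h + 4*l)*(h + 5*l)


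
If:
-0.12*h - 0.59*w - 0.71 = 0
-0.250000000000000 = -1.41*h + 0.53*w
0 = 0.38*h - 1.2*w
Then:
No Solution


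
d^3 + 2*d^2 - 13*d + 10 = (d - 2)*(d - 1)*(d + 5)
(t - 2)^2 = t^2 - 4*t + 4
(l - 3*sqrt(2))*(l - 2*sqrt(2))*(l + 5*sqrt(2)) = l^3 - 38*l + 60*sqrt(2)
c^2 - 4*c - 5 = (c - 5)*(c + 1)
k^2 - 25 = (k - 5)*(k + 5)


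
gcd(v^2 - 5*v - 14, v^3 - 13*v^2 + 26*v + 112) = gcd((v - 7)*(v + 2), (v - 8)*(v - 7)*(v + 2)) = v^2 - 5*v - 14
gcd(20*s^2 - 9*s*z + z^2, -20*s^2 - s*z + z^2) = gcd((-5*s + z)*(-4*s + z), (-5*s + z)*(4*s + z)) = -5*s + z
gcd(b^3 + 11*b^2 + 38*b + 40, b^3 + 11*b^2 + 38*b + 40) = b^3 + 11*b^2 + 38*b + 40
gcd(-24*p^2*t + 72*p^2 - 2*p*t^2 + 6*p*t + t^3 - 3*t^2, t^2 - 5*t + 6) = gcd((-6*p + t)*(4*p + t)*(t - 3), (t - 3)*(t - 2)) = t - 3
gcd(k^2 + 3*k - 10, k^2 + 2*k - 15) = k + 5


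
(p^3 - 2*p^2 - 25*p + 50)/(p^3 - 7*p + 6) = (p^2 - 25)/(p^2 + 2*p - 3)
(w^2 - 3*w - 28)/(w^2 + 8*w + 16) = (w - 7)/(w + 4)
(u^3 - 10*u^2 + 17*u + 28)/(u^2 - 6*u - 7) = u - 4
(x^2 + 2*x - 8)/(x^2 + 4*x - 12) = (x + 4)/(x + 6)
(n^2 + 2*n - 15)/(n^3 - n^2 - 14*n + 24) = (n + 5)/(n^2 + 2*n - 8)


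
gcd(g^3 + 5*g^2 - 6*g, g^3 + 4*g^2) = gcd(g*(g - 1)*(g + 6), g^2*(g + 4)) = g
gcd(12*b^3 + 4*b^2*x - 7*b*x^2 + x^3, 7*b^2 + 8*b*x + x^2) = b + x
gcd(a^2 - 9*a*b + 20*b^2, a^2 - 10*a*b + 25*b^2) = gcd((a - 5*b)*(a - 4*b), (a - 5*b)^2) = a - 5*b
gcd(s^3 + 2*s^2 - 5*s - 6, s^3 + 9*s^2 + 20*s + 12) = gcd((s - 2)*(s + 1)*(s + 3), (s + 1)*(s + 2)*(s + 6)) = s + 1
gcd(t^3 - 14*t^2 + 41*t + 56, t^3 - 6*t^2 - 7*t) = t^2 - 6*t - 7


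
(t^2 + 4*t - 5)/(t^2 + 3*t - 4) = (t + 5)/(t + 4)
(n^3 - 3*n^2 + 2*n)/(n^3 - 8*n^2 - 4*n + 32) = n*(n - 1)/(n^2 - 6*n - 16)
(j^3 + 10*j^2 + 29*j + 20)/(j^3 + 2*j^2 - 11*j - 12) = (j + 5)/(j - 3)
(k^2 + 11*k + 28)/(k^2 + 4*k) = (k + 7)/k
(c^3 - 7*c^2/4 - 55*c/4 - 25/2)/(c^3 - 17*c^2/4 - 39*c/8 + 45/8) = 2*(4*c^2 + 13*c + 10)/(8*c^2 + 6*c - 9)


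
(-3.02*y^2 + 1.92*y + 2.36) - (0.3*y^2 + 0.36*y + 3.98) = -3.32*y^2 + 1.56*y - 1.62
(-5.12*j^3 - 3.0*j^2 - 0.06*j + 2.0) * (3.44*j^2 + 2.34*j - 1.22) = -17.6128*j^5 - 22.3008*j^4 - 0.979999999999999*j^3 + 10.3996*j^2 + 4.7532*j - 2.44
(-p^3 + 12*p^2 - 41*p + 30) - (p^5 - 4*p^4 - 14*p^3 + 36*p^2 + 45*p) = -p^5 + 4*p^4 + 13*p^3 - 24*p^2 - 86*p + 30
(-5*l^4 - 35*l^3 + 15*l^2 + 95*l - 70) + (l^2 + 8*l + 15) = -5*l^4 - 35*l^3 + 16*l^2 + 103*l - 55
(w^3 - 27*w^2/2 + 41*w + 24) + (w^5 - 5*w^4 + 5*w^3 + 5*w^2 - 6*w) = w^5 - 5*w^4 + 6*w^3 - 17*w^2/2 + 35*w + 24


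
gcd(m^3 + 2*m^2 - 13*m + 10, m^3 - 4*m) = m - 2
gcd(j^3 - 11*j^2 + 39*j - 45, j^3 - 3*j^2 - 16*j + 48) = j - 3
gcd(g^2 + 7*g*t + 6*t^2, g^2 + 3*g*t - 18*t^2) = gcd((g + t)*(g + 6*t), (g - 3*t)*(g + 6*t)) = g + 6*t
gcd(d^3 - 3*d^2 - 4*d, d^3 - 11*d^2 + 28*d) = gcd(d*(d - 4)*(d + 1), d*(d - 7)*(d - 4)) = d^2 - 4*d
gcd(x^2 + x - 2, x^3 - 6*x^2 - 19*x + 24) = x - 1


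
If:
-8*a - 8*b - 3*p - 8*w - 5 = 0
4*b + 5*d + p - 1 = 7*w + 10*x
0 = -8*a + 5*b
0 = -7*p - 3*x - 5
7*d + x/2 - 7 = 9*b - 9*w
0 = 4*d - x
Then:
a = -28655/83592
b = -5731/10449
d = -2585/13932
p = -460/1161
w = 17339/41796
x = -2585/3483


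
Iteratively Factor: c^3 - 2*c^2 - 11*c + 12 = (c - 1)*(c^2 - c - 12) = (c - 1)*(c + 3)*(c - 4)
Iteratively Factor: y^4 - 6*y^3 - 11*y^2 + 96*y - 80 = (y - 5)*(y^3 - y^2 - 16*y + 16) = (y - 5)*(y + 4)*(y^2 - 5*y + 4) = (y - 5)*(y - 4)*(y + 4)*(y - 1)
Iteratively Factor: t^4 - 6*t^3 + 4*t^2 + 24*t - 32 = (t - 2)*(t^3 - 4*t^2 - 4*t + 16) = (t - 4)*(t - 2)*(t^2 - 4) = (t - 4)*(t - 2)^2*(t + 2)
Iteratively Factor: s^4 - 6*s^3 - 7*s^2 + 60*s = (s - 4)*(s^3 - 2*s^2 - 15*s) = s*(s - 4)*(s^2 - 2*s - 15) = s*(s - 5)*(s - 4)*(s + 3)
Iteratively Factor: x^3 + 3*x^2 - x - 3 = (x + 3)*(x^2 - 1) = (x - 1)*(x + 3)*(x + 1)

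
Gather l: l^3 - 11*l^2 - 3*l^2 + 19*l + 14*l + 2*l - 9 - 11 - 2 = l^3 - 14*l^2 + 35*l - 22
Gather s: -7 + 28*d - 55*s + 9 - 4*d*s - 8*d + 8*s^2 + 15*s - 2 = 20*d + 8*s^2 + s*(-4*d - 40)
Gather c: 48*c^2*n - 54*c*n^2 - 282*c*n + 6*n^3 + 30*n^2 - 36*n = 48*c^2*n + c*(-54*n^2 - 282*n) + 6*n^3 + 30*n^2 - 36*n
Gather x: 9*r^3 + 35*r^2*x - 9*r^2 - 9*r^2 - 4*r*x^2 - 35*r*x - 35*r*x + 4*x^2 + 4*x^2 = 9*r^3 - 18*r^2 + x^2*(8 - 4*r) + x*(35*r^2 - 70*r)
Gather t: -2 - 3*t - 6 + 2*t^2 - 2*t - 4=2*t^2 - 5*t - 12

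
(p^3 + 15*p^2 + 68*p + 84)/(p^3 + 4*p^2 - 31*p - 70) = (p + 6)/(p - 5)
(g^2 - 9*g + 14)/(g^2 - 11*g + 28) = (g - 2)/(g - 4)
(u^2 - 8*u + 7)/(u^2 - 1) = (u - 7)/(u + 1)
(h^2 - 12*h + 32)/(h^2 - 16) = (h - 8)/(h + 4)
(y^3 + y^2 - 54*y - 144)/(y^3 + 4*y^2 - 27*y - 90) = (y - 8)/(y - 5)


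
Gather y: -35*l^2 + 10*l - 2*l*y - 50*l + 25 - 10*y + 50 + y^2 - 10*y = -35*l^2 - 40*l + y^2 + y*(-2*l - 20) + 75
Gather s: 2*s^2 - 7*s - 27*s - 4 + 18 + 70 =2*s^2 - 34*s + 84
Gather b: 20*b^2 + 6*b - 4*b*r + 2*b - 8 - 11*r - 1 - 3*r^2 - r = 20*b^2 + b*(8 - 4*r) - 3*r^2 - 12*r - 9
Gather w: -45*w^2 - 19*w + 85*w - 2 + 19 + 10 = -45*w^2 + 66*w + 27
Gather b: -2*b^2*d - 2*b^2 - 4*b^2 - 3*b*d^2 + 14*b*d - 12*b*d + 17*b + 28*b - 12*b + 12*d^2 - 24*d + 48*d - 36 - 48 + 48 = b^2*(-2*d - 6) + b*(-3*d^2 + 2*d + 33) + 12*d^2 + 24*d - 36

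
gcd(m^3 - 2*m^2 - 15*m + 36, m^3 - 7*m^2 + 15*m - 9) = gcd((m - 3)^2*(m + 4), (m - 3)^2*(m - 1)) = m^2 - 6*m + 9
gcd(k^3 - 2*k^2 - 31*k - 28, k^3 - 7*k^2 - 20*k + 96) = k + 4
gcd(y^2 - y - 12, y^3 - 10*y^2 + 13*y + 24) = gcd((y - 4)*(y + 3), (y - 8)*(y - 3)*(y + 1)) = 1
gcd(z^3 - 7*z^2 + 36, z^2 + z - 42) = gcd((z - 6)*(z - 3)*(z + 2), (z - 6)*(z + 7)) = z - 6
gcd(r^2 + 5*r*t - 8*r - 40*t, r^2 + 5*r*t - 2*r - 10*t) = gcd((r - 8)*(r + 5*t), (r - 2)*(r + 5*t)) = r + 5*t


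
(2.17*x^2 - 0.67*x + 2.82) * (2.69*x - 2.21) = 5.8373*x^3 - 6.598*x^2 + 9.0665*x - 6.2322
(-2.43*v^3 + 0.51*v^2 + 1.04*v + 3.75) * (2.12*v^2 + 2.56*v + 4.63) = -5.1516*v^5 - 5.1396*v^4 - 7.7405*v^3 + 12.9737*v^2 + 14.4152*v + 17.3625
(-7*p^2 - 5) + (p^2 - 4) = -6*p^2 - 9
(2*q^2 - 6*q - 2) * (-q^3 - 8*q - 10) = -2*q^5 + 6*q^4 - 14*q^3 + 28*q^2 + 76*q + 20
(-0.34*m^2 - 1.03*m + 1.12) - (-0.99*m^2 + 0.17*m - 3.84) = 0.65*m^2 - 1.2*m + 4.96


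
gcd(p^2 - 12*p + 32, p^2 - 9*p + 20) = p - 4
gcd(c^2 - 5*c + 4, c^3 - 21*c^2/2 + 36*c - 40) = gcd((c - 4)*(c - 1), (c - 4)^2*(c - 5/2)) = c - 4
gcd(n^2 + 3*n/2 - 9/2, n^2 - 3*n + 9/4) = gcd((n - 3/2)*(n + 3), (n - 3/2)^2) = n - 3/2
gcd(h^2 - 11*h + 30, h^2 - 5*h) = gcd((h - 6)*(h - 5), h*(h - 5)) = h - 5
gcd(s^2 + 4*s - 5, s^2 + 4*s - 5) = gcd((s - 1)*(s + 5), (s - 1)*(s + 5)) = s^2 + 4*s - 5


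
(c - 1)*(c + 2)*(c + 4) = c^3 + 5*c^2 + 2*c - 8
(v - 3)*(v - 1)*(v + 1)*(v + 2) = v^4 - v^3 - 7*v^2 + v + 6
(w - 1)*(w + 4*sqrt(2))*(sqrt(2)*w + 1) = sqrt(2)*w^3 - sqrt(2)*w^2 + 9*w^2 - 9*w + 4*sqrt(2)*w - 4*sqrt(2)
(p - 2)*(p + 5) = p^2 + 3*p - 10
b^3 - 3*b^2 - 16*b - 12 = (b - 6)*(b + 1)*(b + 2)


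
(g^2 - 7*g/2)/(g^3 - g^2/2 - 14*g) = (7 - 2*g)/(-2*g^2 + g + 28)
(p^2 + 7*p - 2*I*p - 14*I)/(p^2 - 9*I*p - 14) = (p + 7)/(p - 7*I)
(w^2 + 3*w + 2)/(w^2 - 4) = (w + 1)/(w - 2)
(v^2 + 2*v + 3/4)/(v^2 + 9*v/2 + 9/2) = (v + 1/2)/(v + 3)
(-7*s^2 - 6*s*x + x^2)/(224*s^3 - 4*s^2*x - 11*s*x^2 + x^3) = (s + x)/(-32*s^2 - 4*s*x + x^2)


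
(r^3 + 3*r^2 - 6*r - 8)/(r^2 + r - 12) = (r^2 - r - 2)/(r - 3)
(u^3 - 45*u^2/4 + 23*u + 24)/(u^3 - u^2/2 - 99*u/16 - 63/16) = 4*(u^2 - 12*u + 32)/(4*u^2 - 5*u - 21)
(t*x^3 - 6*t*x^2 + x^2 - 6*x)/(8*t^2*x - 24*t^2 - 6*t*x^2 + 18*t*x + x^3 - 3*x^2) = x*(t*x^2 - 6*t*x + x - 6)/(8*t^2*x - 24*t^2 - 6*t*x^2 + 18*t*x + x^3 - 3*x^2)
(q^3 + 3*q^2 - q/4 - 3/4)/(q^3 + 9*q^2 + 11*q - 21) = (q^2 - 1/4)/(q^2 + 6*q - 7)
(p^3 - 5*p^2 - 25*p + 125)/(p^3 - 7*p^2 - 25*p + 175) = (p - 5)/(p - 7)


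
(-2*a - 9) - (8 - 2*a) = -17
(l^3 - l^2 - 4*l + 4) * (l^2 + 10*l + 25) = l^5 + 9*l^4 + 11*l^3 - 61*l^2 - 60*l + 100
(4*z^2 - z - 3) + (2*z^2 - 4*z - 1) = 6*z^2 - 5*z - 4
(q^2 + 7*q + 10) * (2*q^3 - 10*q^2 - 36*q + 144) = 2*q^5 + 4*q^4 - 86*q^3 - 208*q^2 + 648*q + 1440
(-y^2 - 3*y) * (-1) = y^2 + 3*y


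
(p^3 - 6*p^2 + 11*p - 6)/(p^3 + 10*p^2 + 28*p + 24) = (p^3 - 6*p^2 + 11*p - 6)/(p^3 + 10*p^2 + 28*p + 24)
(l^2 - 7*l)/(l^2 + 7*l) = (l - 7)/(l + 7)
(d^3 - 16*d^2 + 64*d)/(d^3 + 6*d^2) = (d^2 - 16*d + 64)/(d*(d + 6))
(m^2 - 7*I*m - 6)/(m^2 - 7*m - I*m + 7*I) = (m - 6*I)/(m - 7)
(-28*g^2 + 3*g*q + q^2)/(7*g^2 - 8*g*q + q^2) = (-28*g^2 + 3*g*q + q^2)/(7*g^2 - 8*g*q + q^2)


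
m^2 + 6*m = m*(m + 6)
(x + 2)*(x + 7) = x^2 + 9*x + 14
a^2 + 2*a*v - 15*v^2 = (a - 3*v)*(a + 5*v)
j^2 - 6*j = j*(j - 6)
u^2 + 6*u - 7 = (u - 1)*(u + 7)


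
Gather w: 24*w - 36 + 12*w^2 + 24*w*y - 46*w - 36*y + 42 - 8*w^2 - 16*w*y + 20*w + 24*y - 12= 4*w^2 + w*(8*y - 2) - 12*y - 6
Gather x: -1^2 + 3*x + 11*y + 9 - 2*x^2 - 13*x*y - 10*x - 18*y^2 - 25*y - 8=-2*x^2 + x*(-13*y - 7) - 18*y^2 - 14*y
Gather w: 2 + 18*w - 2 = 18*w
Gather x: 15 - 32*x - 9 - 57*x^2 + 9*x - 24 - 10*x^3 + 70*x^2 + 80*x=-10*x^3 + 13*x^2 + 57*x - 18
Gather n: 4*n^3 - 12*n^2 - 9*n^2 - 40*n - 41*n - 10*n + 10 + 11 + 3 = 4*n^3 - 21*n^2 - 91*n + 24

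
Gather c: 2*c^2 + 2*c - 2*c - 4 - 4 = 2*c^2 - 8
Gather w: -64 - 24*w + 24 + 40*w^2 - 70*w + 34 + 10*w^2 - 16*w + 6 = 50*w^2 - 110*w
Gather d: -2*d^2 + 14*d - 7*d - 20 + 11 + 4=-2*d^2 + 7*d - 5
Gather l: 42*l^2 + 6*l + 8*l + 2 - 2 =42*l^2 + 14*l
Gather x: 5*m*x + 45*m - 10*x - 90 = 45*m + x*(5*m - 10) - 90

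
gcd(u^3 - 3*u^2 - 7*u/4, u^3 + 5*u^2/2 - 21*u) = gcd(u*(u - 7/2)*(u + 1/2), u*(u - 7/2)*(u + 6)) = u^2 - 7*u/2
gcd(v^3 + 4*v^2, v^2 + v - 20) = 1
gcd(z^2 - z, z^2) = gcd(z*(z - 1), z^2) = z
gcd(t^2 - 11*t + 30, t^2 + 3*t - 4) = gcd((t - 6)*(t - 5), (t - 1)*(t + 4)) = 1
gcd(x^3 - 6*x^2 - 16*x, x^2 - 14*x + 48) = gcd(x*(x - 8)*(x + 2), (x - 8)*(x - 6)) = x - 8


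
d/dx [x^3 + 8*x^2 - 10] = x*(3*x + 16)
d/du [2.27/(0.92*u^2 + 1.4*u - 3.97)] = (-4.1768*u - 3.178)/(0.92*u^2 + 1.4*u - 3.97)^2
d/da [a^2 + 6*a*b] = 2*a + 6*b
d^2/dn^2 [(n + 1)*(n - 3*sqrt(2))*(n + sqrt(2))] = 6*n - 4*sqrt(2) + 2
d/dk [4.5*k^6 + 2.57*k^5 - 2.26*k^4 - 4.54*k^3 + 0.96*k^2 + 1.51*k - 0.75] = 27.0*k^5 + 12.85*k^4 - 9.04*k^3 - 13.62*k^2 + 1.92*k + 1.51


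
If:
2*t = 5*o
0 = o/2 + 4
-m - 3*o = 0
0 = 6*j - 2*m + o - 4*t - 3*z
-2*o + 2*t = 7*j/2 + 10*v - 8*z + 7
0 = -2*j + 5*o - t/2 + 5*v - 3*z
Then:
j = -150/7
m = 24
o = -8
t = -20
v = -822/35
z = -244/7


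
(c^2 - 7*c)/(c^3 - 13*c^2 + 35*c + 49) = c/(c^2 - 6*c - 7)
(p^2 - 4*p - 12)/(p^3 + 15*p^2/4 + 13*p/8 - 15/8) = 8*(p^2 - 4*p - 12)/(8*p^3 + 30*p^2 + 13*p - 15)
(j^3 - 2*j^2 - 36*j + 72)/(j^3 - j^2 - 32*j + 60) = (j - 6)/(j - 5)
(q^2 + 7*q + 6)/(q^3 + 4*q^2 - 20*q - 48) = (q + 1)/(q^2 - 2*q - 8)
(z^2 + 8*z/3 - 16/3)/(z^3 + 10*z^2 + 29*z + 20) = (z - 4/3)/(z^2 + 6*z + 5)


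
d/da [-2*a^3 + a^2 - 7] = 2*a*(1 - 3*a)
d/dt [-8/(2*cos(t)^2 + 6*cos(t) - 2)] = -4*(2*cos(t) + 3)*sin(t)/(sin(t)^2 - 3*cos(t))^2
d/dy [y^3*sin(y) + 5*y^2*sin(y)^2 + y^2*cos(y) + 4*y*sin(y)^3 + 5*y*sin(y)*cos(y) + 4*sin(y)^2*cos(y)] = y^3*cos(y) + 2*y^2*sin(y) + 5*y^2*sin(2*y) + 5*y*cos(y) - 3*y*cos(3*y) + 5*y + 2*sin(y) + 5*sin(2*y)/2 + 2*sin(3*y)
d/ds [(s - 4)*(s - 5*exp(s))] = s - (s - 4)*(5*exp(s) - 1) - 5*exp(s)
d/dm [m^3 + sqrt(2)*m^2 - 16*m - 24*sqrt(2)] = 3*m^2 + 2*sqrt(2)*m - 16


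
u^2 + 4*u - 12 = (u - 2)*(u + 6)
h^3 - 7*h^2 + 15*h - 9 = (h - 3)^2*(h - 1)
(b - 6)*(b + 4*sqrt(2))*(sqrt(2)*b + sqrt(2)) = sqrt(2)*b^3 - 5*sqrt(2)*b^2 + 8*b^2 - 40*b - 6*sqrt(2)*b - 48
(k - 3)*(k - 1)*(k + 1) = k^3 - 3*k^2 - k + 3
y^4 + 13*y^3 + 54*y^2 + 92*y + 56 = (y + 2)^3*(y + 7)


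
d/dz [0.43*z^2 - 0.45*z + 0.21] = 0.86*z - 0.45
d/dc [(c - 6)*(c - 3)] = 2*c - 9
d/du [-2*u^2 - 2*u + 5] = -4*u - 2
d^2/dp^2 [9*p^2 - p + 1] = 18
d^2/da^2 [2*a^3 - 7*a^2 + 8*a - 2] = 12*a - 14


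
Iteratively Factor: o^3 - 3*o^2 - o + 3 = (o - 1)*(o^2 - 2*o - 3) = (o - 3)*(o - 1)*(o + 1)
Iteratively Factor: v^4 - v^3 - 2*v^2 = (v + 1)*(v^3 - 2*v^2) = (v - 2)*(v + 1)*(v^2) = v*(v - 2)*(v + 1)*(v)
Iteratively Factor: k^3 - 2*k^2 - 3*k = (k)*(k^2 - 2*k - 3) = k*(k + 1)*(k - 3)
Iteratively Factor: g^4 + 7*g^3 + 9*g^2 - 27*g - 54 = (g + 3)*(g^3 + 4*g^2 - 3*g - 18) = (g - 2)*(g + 3)*(g^2 + 6*g + 9) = (g - 2)*(g + 3)^2*(g + 3)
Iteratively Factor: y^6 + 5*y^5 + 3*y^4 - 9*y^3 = (y + 3)*(y^5 + 2*y^4 - 3*y^3) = y*(y + 3)*(y^4 + 2*y^3 - 3*y^2) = y^2*(y + 3)*(y^3 + 2*y^2 - 3*y) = y^2*(y - 1)*(y + 3)*(y^2 + 3*y) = y^2*(y - 1)*(y + 3)^2*(y)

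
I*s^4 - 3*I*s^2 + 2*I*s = s*(s - 1)*(s + 2)*(I*s - I)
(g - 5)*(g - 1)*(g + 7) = g^3 + g^2 - 37*g + 35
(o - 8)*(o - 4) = o^2 - 12*o + 32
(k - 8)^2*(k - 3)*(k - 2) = k^4 - 21*k^3 + 150*k^2 - 416*k + 384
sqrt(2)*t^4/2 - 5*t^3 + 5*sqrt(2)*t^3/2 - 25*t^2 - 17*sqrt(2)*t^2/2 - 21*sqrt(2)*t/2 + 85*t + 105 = (t - 3)*(t + 7)*(t - 5*sqrt(2))*(sqrt(2)*t/2 + sqrt(2)/2)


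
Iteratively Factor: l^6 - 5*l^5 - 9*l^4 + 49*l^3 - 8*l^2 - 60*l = (l + 1)*(l^5 - 6*l^4 - 3*l^3 + 52*l^2 - 60*l) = (l - 2)*(l + 1)*(l^4 - 4*l^3 - 11*l^2 + 30*l) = (l - 5)*(l - 2)*(l + 1)*(l^3 + l^2 - 6*l) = (l - 5)*(l - 2)*(l + 1)*(l + 3)*(l^2 - 2*l) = (l - 5)*(l - 2)^2*(l + 1)*(l + 3)*(l)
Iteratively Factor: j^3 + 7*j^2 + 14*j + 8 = (j + 2)*(j^2 + 5*j + 4) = (j + 2)*(j + 4)*(j + 1)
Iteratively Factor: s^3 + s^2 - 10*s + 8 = (s - 2)*(s^2 + 3*s - 4) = (s - 2)*(s + 4)*(s - 1)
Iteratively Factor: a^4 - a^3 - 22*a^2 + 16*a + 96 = (a - 3)*(a^3 + 2*a^2 - 16*a - 32) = (a - 3)*(a + 2)*(a^2 - 16) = (a - 3)*(a + 2)*(a + 4)*(a - 4)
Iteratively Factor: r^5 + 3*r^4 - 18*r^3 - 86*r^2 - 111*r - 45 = (r - 5)*(r^4 + 8*r^3 + 22*r^2 + 24*r + 9) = (r - 5)*(r + 3)*(r^3 + 5*r^2 + 7*r + 3) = (r - 5)*(r + 3)^2*(r^2 + 2*r + 1) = (r - 5)*(r + 1)*(r + 3)^2*(r + 1)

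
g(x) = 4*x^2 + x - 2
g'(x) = 8*x + 1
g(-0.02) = -2.02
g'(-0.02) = 0.84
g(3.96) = 64.69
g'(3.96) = 32.68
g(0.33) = -1.23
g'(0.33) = 3.64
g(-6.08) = 139.79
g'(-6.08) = -47.64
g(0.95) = 2.56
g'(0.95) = 8.60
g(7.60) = 236.64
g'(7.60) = 61.80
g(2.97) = 36.25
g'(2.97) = 24.76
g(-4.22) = 65.01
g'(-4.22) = -32.76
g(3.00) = 37.00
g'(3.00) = 25.00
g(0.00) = -2.00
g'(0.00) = 1.00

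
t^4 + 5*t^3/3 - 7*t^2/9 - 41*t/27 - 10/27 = (t - 1)*(t + 1/3)*(t + 2/3)*(t + 5/3)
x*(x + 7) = x^2 + 7*x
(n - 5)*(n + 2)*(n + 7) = n^3 + 4*n^2 - 31*n - 70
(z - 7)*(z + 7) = z^2 - 49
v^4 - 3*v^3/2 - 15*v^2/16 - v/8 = v*(v - 2)*(v + 1/4)^2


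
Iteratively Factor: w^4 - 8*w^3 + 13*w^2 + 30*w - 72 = (w - 3)*(w^3 - 5*w^2 - 2*w + 24) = (w - 3)*(w + 2)*(w^2 - 7*w + 12) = (w - 4)*(w - 3)*(w + 2)*(w - 3)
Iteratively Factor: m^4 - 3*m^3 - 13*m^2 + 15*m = (m - 1)*(m^3 - 2*m^2 - 15*m) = (m - 1)*(m + 3)*(m^2 - 5*m) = (m - 5)*(m - 1)*(m + 3)*(m)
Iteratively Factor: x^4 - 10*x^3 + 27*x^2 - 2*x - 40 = (x + 1)*(x^3 - 11*x^2 + 38*x - 40) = (x - 4)*(x + 1)*(x^2 - 7*x + 10) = (x - 5)*(x - 4)*(x + 1)*(x - 2)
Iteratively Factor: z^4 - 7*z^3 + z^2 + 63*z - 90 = (z - 3)*(z^3 - 4*z^2 - 11*z + 30) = (z - 3)*(z - 2)*(z^2 - 2*z - 15) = (z - 5)*(z - 3)*(z - 2)*(z + 3)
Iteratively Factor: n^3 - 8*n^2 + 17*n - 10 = (n - 1)*(n^2 - 7*n + 10) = (n - 2)*(n - 1)*(n - 5)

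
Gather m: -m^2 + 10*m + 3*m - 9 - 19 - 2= -m^2 + 13*m - 30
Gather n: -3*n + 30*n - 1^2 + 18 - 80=27*n - 63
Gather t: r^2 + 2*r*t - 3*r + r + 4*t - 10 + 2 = r^2 - 2*r + t*(2*r + 4) - 8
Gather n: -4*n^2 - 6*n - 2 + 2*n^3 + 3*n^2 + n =2*n^3 - n^2 - 5*n - 2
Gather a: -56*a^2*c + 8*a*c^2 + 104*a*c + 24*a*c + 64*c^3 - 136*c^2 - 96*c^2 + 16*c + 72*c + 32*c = -56*a^2*c + a*(8*c^2 + 128*c) + 64*c^3 - 232*c^2 + 120*c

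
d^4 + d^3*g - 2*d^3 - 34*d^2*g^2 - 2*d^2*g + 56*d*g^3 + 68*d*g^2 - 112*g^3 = (d - 2)*(d - 4*g)*(d - 2*g)*(d + 7*g)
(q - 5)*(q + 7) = q^2 + 2*q - 35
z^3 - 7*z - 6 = (z - 3)*(z + 1)*(z + 2)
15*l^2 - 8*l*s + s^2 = (-5*l + s)*(-3*l + s)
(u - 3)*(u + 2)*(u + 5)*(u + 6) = u^4 + 10*u^3 + 13*u^2 - 96*u - 180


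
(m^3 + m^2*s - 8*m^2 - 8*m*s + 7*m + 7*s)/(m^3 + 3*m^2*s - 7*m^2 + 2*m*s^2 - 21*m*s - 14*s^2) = (m - 1)/(m + 2*s)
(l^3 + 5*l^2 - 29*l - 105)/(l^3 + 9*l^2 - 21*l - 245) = (l + 3)/(l + 7)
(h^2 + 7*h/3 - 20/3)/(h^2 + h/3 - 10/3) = (h + 4)/(h + 2)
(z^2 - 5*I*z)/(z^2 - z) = (z - 5*I)/(z - 1)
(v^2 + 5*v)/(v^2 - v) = (v + 5)/(v - 1)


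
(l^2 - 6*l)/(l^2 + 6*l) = (l - 6)/(l + 6)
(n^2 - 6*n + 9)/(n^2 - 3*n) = (n - 3)/n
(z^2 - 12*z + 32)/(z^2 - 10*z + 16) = (z - 4)/(z - 2)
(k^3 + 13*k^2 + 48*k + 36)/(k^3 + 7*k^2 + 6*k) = (k + 6)/k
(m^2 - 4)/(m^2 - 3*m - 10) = (m - 2)/(m - 5)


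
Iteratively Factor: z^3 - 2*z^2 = (z - 2)*(z^2) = z*(z - 2)*(z)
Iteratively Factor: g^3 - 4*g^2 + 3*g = (g - 3)*(g^2 - g) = (g - 3)*(g - 1)*(g)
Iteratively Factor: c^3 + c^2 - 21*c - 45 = (c + 3)*(c^2 - 2*c - 15) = (c - 5)*(c + 3)*(c + 3)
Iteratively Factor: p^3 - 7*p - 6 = (p - 3)*(p^2 + 3*p + 2) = (p - 3)*(p + 2)*(p + 1)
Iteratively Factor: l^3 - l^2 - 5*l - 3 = (l + 1)*(l^2 - 2*l - 3) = (l - 3)*(l + 1)*(l + 1)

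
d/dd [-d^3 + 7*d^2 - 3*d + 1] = -3*d^2 + 14*d - 3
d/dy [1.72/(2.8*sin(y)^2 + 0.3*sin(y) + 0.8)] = -(9.632*sin(y) + 0.516)*cos(y)/(2.8*sin(y)^2 + 0.3*sin(y) + 0.8)^2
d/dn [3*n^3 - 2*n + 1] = 9*n^2 - 2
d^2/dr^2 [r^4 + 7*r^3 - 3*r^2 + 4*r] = 12*r^2 + 42*r - 6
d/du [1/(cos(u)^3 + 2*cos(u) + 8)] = (3*cos(u)^2 + 2)*sin(u)/(cos(u)^3 + 2*cos(u) + 8)^2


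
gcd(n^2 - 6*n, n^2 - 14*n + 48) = n - 6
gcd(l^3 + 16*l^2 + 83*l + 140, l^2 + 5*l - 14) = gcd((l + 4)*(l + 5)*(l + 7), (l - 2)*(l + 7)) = l + 7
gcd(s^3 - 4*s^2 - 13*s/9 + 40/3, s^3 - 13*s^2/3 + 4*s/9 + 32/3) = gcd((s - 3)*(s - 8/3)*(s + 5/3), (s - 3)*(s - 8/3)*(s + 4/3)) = s^2 - 17*s/3 + 8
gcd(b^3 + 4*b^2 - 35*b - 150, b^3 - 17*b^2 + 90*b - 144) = b - 6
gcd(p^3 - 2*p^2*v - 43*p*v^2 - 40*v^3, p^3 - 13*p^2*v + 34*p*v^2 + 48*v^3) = p^2 - 7*p*v - 8*v^2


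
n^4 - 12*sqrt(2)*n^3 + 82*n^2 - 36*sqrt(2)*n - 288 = (n - 6*sqrt(2))*(n - 4*sqrt(2))*(n - 3*sqrt(2))*(n + sqrt(2))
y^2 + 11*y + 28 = (y + 4)*(y + 7)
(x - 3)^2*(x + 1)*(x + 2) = x^4 - 3*x^3 - 7*x^2 + 15*x + 18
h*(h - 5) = h^2 - 5*h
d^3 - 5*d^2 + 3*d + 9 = (d - 3)^2*(d + 1)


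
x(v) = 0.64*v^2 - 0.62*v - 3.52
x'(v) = 1.28*v - 0.62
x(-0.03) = -3.50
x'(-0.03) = -0.66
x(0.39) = -3.66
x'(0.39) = -0.12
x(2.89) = 0.03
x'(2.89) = 3.08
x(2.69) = -0.56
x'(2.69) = 2.82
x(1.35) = -3.19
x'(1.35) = 1.11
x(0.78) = -3.61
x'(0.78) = 0.38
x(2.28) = -1.61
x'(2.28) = 2.30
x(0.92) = -3.55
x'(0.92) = 0.56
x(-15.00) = 149.78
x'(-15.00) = -19.82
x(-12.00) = 96.08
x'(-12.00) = -15.98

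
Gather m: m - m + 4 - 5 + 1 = 0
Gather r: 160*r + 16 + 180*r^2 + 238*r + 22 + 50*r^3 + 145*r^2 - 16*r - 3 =50*r^3 + 325*r^2 + 382*r + 35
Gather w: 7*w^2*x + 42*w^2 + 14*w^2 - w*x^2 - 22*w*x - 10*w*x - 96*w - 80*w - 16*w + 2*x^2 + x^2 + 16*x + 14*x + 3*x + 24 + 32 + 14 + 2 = w^2*(7*x + 56) + w*(-x^2 - 32*x - 192) + 3*x^2 + 33*x + 72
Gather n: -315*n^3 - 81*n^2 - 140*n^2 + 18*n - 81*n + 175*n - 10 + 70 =-315*n^3 - 221*n^2 + 112*n + 60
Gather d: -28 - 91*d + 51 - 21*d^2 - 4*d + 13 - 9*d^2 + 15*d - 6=-30*d^2 - 80*d + 30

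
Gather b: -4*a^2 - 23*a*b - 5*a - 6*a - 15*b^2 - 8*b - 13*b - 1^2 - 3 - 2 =-4*a^2 - 11*a - 15*b^2 + b*(-23*a - 21) - 6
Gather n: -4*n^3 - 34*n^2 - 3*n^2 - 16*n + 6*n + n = -4*n^3 - 37*n^2 - 9*n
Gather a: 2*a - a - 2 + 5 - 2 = a + 1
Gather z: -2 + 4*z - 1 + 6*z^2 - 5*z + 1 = 6*z^2 - z - 2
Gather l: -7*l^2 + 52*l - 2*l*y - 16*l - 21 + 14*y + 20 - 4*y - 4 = -7*l^2 + l*(36 - 2*y) + 10*y - 5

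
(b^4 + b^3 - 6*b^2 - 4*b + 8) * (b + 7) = b^5 + 8*b^4 + b^3 - 46*b^2 - 20*b + 56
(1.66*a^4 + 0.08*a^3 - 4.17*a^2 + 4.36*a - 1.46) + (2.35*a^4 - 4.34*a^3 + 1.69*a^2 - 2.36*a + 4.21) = 4.01*a^4 - 4.26*a^3 - 2.48*a^2 + 2.0*a + 2.75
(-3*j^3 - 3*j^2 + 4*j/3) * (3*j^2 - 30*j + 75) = -9*j^5 + 81*j^4 - 131*j^3 - 265*j^2 + 100*j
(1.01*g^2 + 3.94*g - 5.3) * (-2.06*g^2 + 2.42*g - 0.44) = -2.0806*g^4 - 5.6722*g^3 + 20.0084*g^2 - 14.5596*g + 2.332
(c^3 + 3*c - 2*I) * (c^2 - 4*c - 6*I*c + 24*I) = c^5 - 4*c^4 - 6*I*c^4 + 3*c^3 + 24*I*c^3 - 12*c^2 - 20*I*c^2 - 12*c + 80*I*c + 48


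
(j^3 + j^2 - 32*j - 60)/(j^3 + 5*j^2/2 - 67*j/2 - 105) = 2*(j + 2)/(2*j + 7)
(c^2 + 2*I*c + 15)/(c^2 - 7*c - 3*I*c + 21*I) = (c + 5*I)/(c - 7)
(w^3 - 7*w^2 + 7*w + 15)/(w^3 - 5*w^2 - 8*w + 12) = (w^3 - 7*w^2 + 7*w + 15)/(w^3 - 5*w^2 - 8*w + 12)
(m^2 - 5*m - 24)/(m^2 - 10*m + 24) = (m^2 - 5*m - 24)/(m^2 - 10*m + 24)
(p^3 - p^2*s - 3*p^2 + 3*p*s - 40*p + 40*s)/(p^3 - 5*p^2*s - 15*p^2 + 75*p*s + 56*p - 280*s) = (p^2 - p*s + 5*p - 5*s)/(p^2 - 5*p*s - 7*p + 35*s)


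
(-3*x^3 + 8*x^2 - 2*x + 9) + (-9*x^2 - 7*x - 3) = -3*x^3 - x^2 - 9*x + 6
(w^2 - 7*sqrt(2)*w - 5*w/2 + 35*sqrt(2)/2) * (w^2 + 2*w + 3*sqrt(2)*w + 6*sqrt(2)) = w^4 - 4*sqrt(2)*w^3 - w^3/2 - 47*w^2 + 2*sqrt(2)*w^2 + 21*w + 20*sqrt(2)*w + 210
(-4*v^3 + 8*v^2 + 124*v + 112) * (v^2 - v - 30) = -4*v^5 + 12*v^4 + 236*v^3 - 252*v^2 - 3832*v - 3360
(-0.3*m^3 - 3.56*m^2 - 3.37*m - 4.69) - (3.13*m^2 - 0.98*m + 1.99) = -0.3*m^3 - 6.69*m^2 - 2.39*m - 6.68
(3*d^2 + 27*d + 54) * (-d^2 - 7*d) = -3*d^4 - 48*d^3 - 243*d^2 - 378*d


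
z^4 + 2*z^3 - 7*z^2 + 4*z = z*(z - 1)^2*(z + 4)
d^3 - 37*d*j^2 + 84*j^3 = (d - 4*j)*(d - 3*j)*(d + 7*j)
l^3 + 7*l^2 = l^2*(l + 7)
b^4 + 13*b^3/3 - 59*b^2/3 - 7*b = b*(b - 3)*(b + 1/3)*(b + 7)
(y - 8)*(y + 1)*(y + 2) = y^3 - 5*y^2 - 22*y - 16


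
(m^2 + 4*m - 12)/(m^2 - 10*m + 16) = (m + 6)/(m - 8)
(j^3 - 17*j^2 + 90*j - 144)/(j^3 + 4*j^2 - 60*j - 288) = (j^2 - 9*j + 18)/(j^2 + 12*j + 36)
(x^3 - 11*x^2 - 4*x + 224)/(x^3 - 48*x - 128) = (x - 7)/(x + 4)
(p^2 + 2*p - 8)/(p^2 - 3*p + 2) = (p + 4)/(p - 1)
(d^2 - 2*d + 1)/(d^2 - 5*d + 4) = (d - 1)/(d - 4)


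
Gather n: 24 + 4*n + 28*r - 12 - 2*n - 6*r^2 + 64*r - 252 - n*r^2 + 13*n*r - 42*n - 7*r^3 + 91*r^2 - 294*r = n*(-r^2 + 13*r - 40) - 7*r^3 + 85*r^2 - 202*r - 240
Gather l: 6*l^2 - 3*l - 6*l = 6*l^2 - 9*l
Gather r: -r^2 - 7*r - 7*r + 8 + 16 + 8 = -r^2 - 14*r + 32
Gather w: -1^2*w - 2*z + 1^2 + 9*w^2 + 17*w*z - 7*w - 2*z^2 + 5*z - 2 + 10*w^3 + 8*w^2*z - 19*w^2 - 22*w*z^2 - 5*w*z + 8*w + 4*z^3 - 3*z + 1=10*w^3 + w^2*(8*z - 10) + w*(-22*z^2 + 12*z) + 4*z^3 - 2*z^2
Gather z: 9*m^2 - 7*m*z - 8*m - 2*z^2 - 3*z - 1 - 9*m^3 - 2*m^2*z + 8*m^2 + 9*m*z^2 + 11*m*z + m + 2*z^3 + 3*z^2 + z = -9*m^3 + 17*m^2 - 7*m + 2*z^3 + z^2*(9*m + 1) + z*(-2*m^2 + 4*m - 2) - 1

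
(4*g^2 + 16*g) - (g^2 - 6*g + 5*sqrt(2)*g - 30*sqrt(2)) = 3*g^2 - 5*sqrt(2)*g + 22*g + 30*sqrt(2)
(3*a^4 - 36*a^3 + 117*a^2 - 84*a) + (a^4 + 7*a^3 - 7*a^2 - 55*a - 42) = 4*a^4 - 29*a^3 + 110*a^2 - 139*a - 42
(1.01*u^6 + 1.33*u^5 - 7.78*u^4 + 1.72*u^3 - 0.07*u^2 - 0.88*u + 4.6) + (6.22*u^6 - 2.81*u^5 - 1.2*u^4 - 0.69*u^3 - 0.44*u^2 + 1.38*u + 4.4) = 7.23*u^6 - 1.48*u^5 - 8.98*u^4 + 1.03*u^3 - 0.51*u^2 + 0.5*u + 9.0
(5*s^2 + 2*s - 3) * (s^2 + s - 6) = 5*s^4 + 7*s^3 - 31*s^2 - 15*s + 18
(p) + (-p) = 0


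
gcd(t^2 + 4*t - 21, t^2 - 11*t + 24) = t - 3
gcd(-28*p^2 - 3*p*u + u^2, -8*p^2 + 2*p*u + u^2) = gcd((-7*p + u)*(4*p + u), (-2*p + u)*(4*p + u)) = 4*p + u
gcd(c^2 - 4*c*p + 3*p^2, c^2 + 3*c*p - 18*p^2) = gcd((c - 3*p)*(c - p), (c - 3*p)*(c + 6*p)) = -c + 3*p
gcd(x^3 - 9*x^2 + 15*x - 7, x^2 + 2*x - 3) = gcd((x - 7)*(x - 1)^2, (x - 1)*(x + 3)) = x - 1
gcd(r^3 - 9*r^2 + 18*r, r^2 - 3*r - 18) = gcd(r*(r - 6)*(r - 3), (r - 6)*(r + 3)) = r - 6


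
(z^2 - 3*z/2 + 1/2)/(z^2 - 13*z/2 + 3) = (z - 1)/(z - 6)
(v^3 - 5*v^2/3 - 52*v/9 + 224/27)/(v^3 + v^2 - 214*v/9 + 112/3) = (9*v^2 + 9*v - 28)/(3*(3*v^2 + 11*v - 42))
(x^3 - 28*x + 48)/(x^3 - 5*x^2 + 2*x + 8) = (x + 6)/(x + 1)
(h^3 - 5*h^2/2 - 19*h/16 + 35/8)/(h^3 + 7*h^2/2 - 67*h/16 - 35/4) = (h - 2)/(h + 4)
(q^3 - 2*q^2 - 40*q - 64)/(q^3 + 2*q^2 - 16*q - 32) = (q - 8)/(q - 4)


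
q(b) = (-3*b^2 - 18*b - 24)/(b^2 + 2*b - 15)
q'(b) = (-6*b - 18)/(b^2 + 2*b - 15) + (-2*b - 2)*(-3*b^2 - 18*b - 24)/(b^2 + 2*b - 15)^2 = 6*(2*b^2 + 23*b + 53)/(b^4 + 4*b^3 - 26*b^2 - 60*b + 225)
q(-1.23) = 0.40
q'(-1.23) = 0.65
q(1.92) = 9.32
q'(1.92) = 11.23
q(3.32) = -43.88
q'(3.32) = 128.16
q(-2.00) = 0.00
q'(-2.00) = 0.40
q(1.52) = 6.04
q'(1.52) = 5.97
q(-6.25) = -2.48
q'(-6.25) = -0.57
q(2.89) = 116.46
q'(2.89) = 1084.69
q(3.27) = -51.48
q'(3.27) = 180.02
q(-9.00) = -2.19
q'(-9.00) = 0.02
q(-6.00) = -2.67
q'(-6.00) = -0.96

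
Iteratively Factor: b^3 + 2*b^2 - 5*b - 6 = (b + 1)*(b^2 + b - 6) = (b - 2)*(b + 1)*(b + 3)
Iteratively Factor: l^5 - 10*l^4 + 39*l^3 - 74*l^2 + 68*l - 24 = (l - 2)*(l^4 - 8*l^3 + 23*l^2 - 28*l + 12) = (l - 2)*(l - 1)*(l^3 - 7*l^2 + 16*l - 12) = (l - 2)^2*(l - 1)*(l^2 - 5*l + 6) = (l - 2)^3*(l - 1)*(l - 3)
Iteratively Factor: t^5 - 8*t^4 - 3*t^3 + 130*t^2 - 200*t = (t)*(t^4 - 8*t^3 - 3*t^2 + 130*t - 200) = t*(t - 5)*(t^3 - 3*t^2 - 18*t + 40) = t*(t - 5)*(t + 4)*(t^2 - 7*t + 10) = t*(t - 5)^2*(t + 4)*(t - 2)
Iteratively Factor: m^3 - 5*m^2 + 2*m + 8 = (m + 1)*(m^2 - 6*m + 8) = (m - 2)*(m + 1)*(m - 4)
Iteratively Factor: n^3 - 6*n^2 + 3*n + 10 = (n - 5)*(n^2 - n - 2) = (n - 5)*(n + 1)*(n - 2)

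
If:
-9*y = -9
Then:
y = 1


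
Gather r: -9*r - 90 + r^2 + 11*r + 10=r^2 + 2*r - 80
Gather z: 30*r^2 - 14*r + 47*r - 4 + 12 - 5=30*r^2 + 33*r + 3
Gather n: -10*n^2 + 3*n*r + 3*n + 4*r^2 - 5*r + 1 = -10*n^2 + n*(3*r + 3) + 4*r^2 - 5*r + 1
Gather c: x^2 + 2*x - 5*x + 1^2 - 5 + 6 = x^2 - 3*x + 2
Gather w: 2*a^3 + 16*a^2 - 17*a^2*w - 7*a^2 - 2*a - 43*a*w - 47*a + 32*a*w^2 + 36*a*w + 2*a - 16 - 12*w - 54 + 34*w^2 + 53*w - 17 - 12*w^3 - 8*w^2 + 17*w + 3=2*a^3 + 9*a^2 - 47*a - 12*w^3 + w^2*(32*a + 26) + w*(-17*a^2 - 7*a + 58) - 84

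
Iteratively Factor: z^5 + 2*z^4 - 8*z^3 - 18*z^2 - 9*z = (z + 1)*(z^4 + z^3 - 9*z^2 - 9*z) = (z + 1)*(z + 3)*(z^3 - 2*z^2 - 3*z) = (z + 1)^2*(z + 3)*(z^2 - 3*z) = (z - 3)*(z + 1)^2*(z + 3)*(z)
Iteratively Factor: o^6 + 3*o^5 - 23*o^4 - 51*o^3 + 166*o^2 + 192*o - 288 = (o + 2)*(o^5 + o^4 - 25*o^3 - o^2 + 168*o - 144) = (o + 2)*(o + 4)*(o^4 - 3*o^3 - 13*o^2 + 51*o - 36) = (o - 1)*(o + 2)*(o + 4)*(o^3 - 2*o^2 - 15*o + 36) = (o - 3)*(o - 1)*(o + 2)*(o + 4)*(o^2 + o - 12) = (o - 3)^2*(o - 1)*(o + 2)*(o + 4)*(o + 4)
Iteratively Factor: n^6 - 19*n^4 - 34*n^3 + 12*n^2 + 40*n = (n)*(n^5 - 19*n^3 - 34*n^2 + 12*n + 40) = n*(n - 5)*(n^4 + 5*n^3 + 6*n^2 - 4*n - 8) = n*(n - 5)*(n + 2)*(n^3 + 3*n^2 - 4) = n*(n - 5)*(n - 1)*(n + 2)*(n^2 + 4*n + 4) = n*(n - 5)*(n - 1)*(n + 2)^2*(n + 2)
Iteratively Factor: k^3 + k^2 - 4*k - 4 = (k + 1)*(k^2 - 4) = (k + 1)*(k + 2)*(k - 2)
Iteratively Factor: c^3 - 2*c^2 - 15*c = (c - 5)*(c^2 + 3*c) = (c - 5)*(c + 3)*(c)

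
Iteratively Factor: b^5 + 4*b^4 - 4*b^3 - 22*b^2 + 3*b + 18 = (b - 1)*(b^4 + 5*b^3 + b^2 - 21*b - 18) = (b - 1)*(b + 3)*(b^3 + 2*b^2 - 5*b - 6) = (b - 1)*(b + 3)^2*(b^2 - b - 2) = (b - 2)*(b - 1)*(b + 3)^2*(b + 1)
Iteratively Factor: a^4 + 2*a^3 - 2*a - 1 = (a + 1)*(a^3 + a^2 - a - 1) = (a + 1)^2*(a^2 - 1) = (a + 1)^3*(a - 1)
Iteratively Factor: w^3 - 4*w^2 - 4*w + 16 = (w - 2)*(w^2 - 2*w - 8) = (w - 4)*(w - 2)*(w + 2)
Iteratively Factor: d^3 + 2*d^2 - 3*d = (d)*(d^2 + 2*d - 3) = d*(d - 1)*(d + 3)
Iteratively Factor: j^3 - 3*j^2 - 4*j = (j)*(j^2 - 3*j - 4) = j*(j + 1)*(j - 4)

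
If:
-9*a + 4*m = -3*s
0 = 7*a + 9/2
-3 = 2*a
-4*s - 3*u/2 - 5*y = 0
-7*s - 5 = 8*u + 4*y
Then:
No Solution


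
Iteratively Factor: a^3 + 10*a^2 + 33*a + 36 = (a + 3)*(a^2 + 7*a + 12) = (a + 3)*(a + 4)*(a + 3)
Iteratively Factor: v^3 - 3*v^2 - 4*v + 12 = (v - 3)*(v^2 - 4) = (v - 3)*(v + 2)*(v - 2)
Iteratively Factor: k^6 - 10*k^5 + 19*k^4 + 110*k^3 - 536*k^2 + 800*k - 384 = (k - 1)*(k^5 - 9*k^4 + 10*k^3 + 120*k^2 - 416*k + 384) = (k - 4)*(k - 1)*(k^4 - 5*k^3 - 10*k^2 + 80*k - 96) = (k - 4)*(k - 2)*(k - 1)*(k^3 - 3*k^2 - 16*k + 48) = (k - 4)*(k - 3)*(k - 2)*(k - 1)*(k^2 - 16) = (k - 4)^2*(k - 3)*(k - 2)*(k - 1)*(k + 4)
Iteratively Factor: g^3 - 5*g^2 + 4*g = (g - 1)*(g^2 - 4*g) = (g - 4)*(g - 1)*(g)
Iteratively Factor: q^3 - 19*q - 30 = (q + 2)*(q^2 - 2*q - 15) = (q - 5)*(q + 2)*(q + 3)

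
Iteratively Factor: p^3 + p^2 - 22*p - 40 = (p + 2)*(p^2 - p - 20) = (p + 2)*(p + 4)*(p - 5)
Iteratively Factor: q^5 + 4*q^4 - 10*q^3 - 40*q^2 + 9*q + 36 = (q - 1)*(q^4 + 5*q^3 - 5*q^2 - 45*q - 36) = (q - 1)*(q + 4)*(q^3 + q^2 - 9*q - 9) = (q - 1)*(q + 3)*(q + 4)*(q^2 - 2*q - 3) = (q - 3)*(q - 1)*(q + 3)*(q + 4)*(q + 1)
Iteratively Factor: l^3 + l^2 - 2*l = (l)*(l^2 + l - 2) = l*(l - 1)*(l + 2)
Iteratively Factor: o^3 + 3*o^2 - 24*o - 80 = (o - 5)*(o^2 + 8*o + 16) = (o - 5)*(o + 4)*(o + 4)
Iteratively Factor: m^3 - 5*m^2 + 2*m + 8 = (m - 4)*(m^2 - m - 2) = (m - 4)*(m - 2)*(m + 1)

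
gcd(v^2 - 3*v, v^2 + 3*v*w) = v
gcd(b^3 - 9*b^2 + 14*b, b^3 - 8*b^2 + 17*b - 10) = b - 2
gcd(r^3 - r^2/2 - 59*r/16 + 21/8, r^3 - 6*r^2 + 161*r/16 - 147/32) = r^2 - 5*r/2 + 21/16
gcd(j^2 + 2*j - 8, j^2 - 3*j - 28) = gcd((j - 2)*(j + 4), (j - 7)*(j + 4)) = j + 4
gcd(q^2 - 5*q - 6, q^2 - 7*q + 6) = q - 6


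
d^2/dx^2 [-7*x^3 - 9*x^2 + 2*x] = -42*x - 18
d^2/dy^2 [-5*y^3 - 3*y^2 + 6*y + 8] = -30*y - 6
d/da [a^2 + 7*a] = 2*a + 7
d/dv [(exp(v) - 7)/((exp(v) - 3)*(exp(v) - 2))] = (-exp(2*v) + 14*exp(v) - 29)*exp(v)/(exp(4*v) - 10*exp(3*v) + 37*exp(2*v) - 60*exp(v) + 36)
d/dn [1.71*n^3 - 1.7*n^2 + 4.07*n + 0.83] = 5.13*n^2 - 3.4*n + 4.07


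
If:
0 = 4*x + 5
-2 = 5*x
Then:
No Solution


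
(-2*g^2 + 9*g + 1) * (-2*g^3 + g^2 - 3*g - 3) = 4*g^5 - 20*g^4 + 13*g^3 - 20*g^2 - 30*g - 3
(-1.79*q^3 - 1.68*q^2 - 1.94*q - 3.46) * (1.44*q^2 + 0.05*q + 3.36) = -2.5776*q^5 - 2.5087*q^4 - 8.892*q^3 - 10.7242*q^2 - 6.6914*q - 11.6256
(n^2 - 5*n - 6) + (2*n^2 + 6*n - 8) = 3*n^2 + n - 14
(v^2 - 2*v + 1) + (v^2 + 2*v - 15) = 2*v^2 - 14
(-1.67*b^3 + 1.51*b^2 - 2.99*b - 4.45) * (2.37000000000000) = -3.9579*b^3 + 3.5787*b^2 - 7.0863*b - 10.5465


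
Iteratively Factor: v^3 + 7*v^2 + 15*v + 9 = (v + 3)*(v^2 + 4*v + 3) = (v + 3)^2*(v + 1)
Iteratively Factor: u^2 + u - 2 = (u - 1)*(u + 2)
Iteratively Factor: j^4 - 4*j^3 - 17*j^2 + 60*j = (j)*(j^3 - 4*j^2 - 17*j + 60) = j*(j - 3)*(j^2 - j - 20) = j*(j - 3)*(j + 4)*(j - 5)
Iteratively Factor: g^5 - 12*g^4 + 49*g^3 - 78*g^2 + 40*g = (g - 2)*(g^4 - 10*g^3 + 29*g^2 - 20*g) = (g - 2)*(g - 1)*(g^3 - 9*g^2 + 20*g) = (g - 5)*(g - 2)*(g - 1)*(g^2 - 4*g) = g*(g - 5)*(g - 2)*(g - 1)*(g - 4)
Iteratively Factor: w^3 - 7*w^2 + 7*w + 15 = (w - 3)*(w^2 - 4*w - 5) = (w - 5)*(w - 3)*(w + 1)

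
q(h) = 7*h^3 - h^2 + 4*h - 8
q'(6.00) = 748.00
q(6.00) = 1492.00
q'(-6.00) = 772.00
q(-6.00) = -1580.00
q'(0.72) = 13.45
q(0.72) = -3.03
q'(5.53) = 635.14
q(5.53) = 1167.33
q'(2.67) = 148.37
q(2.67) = 128.79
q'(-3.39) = 252.11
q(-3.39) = -305.76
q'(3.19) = 211.32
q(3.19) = 221.82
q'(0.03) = 3.96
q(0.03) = -7.88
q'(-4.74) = 485.30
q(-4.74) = -794.90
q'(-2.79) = 173.05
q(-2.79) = -178.97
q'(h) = 21*h^2 - 2*h + 4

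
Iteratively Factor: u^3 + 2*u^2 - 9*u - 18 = (u + 2)*(u^2 - 9) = (u - 3)*(u + 2)*(u + 3)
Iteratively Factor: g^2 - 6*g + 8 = (g - 4)*(g - 2)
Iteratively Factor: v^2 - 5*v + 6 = (v - 3)*(v - 2)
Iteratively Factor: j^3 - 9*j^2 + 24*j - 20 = (j - 2)*(j^2 - 7*j + 10) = (j - 2)^2*(j - 5)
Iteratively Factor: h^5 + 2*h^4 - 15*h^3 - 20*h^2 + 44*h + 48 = (h - 3)*(h^4 + 5*h^3 - 20*h - 16) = (h - 3)*(h - 2)*(h^3 + 7*h^2 + 14*h + 8) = (h - 3)*(h - 2)*(h + 4)*(h^2 + 3*h + 2) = (h - 3)*(h - 2)*(h + 2)*(h + 4)*(h + 1)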